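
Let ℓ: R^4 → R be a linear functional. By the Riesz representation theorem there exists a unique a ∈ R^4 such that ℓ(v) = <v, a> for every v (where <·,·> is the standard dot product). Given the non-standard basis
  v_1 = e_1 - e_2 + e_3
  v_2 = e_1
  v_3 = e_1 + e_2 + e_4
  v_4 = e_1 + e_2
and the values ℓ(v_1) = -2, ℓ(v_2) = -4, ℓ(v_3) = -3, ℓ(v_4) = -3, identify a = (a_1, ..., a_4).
a = (-4, 1, 3, 0)

Write a = (a_1, ..., a_4) in the standard basis. For each basis vector v_i, ℓ(v_i) = <v_i, a> is a linear equation in the a_j's. Collect the n equations into a matrix system V a = ℓ, where row i of V is v_i (expressed in the standard basis). Since V is invertible (lower-triangular with 1s on the diagonal, up to permutation), solve by back-substitution:
  V =
[[1, -1, 1, 0],
 [1, 0, 0, 0],
 [1, 1, 0, 1],
 [1, 1, 0, 0]]
  V a = (-2, -4, -3, -3)
Solving gives a = (-4, 1, 3, 0).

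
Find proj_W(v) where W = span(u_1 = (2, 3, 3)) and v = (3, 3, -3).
proj_W(v) = (6/11, 9/11, 9/11)

Set up U = [u_1 | ... | u_1] ∈ R^(3×1). The projector onto W = col(U) is P = U (U^T U)^(-1) U^T.
Compute U^T U =
  [22],
and U^T v = (6).
Solve U^T U · c = U^T v for the coefficients: c = (3/11). The projection is proj_W(v) = U c.
Check: (v - proj_W(v)) · u_1 = 0  (should be 0).
Result: proj_W(v) = (6/11, 9/11, 9/11).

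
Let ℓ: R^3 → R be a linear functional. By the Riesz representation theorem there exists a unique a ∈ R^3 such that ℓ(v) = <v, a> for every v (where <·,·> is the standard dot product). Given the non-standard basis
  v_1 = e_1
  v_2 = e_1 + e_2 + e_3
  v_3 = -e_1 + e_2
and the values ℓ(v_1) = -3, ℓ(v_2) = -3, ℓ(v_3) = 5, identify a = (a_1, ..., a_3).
a = (-3, 2, -2)

Write a = (a_1, ..., a_3) in the standard basis. For each basis vector v_i, ℓ(v_i) = <v_i, a> is a linear equation in the a_j's. Collect the n equations into a matrix system V a = ℓ, where row i of V is v_i (expressed in the standard basis). Since V is invertible (lower-triangular with 1s on the diagonal, up to permutation), solve by back-substitution:
  V =
[[1, 0, 0],
 [1, 1, 1],
 [-1, 1, 0]]
  V a = (-3, -3, 5)
Solving gives a = (-3, 2, -2).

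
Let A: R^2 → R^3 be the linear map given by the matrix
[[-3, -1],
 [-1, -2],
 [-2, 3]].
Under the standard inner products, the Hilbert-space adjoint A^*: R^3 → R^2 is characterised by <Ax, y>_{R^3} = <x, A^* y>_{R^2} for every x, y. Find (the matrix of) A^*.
A^* = A^T =
[[-3, -1, -2],
 [-1, -2, 3]]

For real matrices with standard dot products, the defining identity <Ax, y> = <x, A^* y> gives (Ax)^T y = x^T (A^*) y, i.e. x^T A^T y = x^T (A^*) y. Since this holds for all x, y, we must have A^* = A^T. Therefore
A^* =
[[-3, -1, -2],
 [-1, -2, 3]].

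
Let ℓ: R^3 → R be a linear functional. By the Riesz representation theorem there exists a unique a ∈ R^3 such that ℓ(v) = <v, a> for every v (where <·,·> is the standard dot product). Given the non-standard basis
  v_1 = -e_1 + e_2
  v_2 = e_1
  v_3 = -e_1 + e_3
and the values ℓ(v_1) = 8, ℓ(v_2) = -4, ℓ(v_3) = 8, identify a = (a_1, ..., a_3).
a = (-4, 4, 4)

Write a = (a_1, ..., a_3) in the standard basis. For each basis vector v_i, ℓ(v_i) = <v_i, a> is a linear equation in the a_j's. Collect the n equations into a matrix system V a = ℓ, where row i of V is v_i (expressed in the standard basis). Since V is invertible (lower-triangular with 1s on the diagonal, up to permutation), solve by back-substitution:
  V =
[[-1, 1, 0],
 [1, 0, 0],
 [-1, 0, 1]]
  V a = (8, -4, 8)
Solving gives a = (-4, 4, 4).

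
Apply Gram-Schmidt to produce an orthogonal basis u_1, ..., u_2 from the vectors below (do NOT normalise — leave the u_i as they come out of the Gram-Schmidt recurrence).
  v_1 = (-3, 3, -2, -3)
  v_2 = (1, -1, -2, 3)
Orthogonal basis:
  u_1 = (-3, 3, -2, -3)
  u_2 = (-2/31, 2/31, -84/31, 60/31)

Apply the Gram-Schmidt recurrence
  u_1 = v_1
  u_i = v_i − Σ_{j<i} ((v_i · u_j) / (u_j · u_j)) · u_j.

Step by step this gives:
  u_1 = (-3, 3, -2, -3)
  u_2 = (-2/31, 2/31, -84/31, 60/31)

Orthogonality check:
  u_2 · u_1 = 0 (should be 0)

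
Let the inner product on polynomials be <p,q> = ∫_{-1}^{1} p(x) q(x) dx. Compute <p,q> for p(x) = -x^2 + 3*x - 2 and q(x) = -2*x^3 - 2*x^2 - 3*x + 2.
<p,q> = -214/15

Expand the product: p(x)·q(x) = 2*x^5 - 4*x^4 + x^3 - 7*x^2 + 12*x - 4.
∫_{-1}^{1} of each monomial x^k gives [2/(k+1) if k even, 0 if k odd]. Integrating term-by-term (or equivalently evaluating the antiderivative F(x) = x^6/3 - 4*x^5/5 + x^4/4 - 7*x^3/3 + 6*x^2 - 4*x at the endpoints):
  F(1) − F(−1) = -11/20 − (823/60) = -214/15.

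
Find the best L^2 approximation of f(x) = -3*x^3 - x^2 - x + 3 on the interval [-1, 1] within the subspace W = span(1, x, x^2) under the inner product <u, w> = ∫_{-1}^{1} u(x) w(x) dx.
g(x) = -x^2 - 14*x/5 + 3

The best approximation g ∈ W is the orthogonal projection of f onto W. Writing g = a_0 + a_1 x + a_2 x^2, the coefficients solve the normal equations G · a = b where
  G_{ij} = <φ_i, φ_j> and b_i = <f, φ_i>, with φ_0 = 1, φ_1 = x, φ_2 = x^2.
G =
  [2, 0, 2/3]
  [0, 2/3, 0]
  [2/3, 0, 2/5],
b = (16/3, -28/15, 8/5).
Solving gives a_0 = 3, a_1 = -14/5, a_2 = -1, so
  g(x) = -x^2 - 14*x/5 + 3.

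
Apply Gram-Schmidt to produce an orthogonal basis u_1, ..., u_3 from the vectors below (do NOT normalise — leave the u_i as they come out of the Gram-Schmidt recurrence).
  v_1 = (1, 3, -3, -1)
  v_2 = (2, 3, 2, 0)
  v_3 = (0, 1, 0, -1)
Orthogonal basis:
  u_1 = (1, 3, -3, -1)
  u_2 = (7/4, 9/4, 11/4, 1/4)
  u_3 = (-19/45, 4/35, 79/315, -262/315)

Apply the Gram-Schmidt recurrence
  u_1 = v_1
  u_i = v_i − Σ_{j<i} ((v_i · u_j) / (u_j · u_j)) · u_j.

Step by step this gives:
  u_1 = (1, 3, -3, -1)
  u_2 = (7/4, 9/4, 11/4, 1/4)
  u_3 = (-19/45, 4/35, 79/315, -262/315)

Orthogonality check:
  u_2 · u_1 = 0 (should be 0)
  u_3 · u_1 = 0 (should be 0)
  u_3 · u_2 = 0 (should be 0)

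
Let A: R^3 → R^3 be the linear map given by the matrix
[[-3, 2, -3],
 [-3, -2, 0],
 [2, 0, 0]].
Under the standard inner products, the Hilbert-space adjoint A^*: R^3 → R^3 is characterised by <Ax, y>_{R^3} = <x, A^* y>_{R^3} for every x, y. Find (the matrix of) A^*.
A^* = A^T =
[[-3, -3, 2],
 [2, -2, 0],
 [-3, 0, 0]]

For real matrices with standard dot products, the defining identity <Ax, y> = <x, A^* y> gives (Ax)^T y = x^T (A^*) y, i.e. x^T A^T y = x^T (A^*) y. Since this holds for all x, y, we must have A^* = A^T. Therefore
A^* =
[[-3, -3, 2],
 [2, -2, 0],
 [-3, 0, 0]].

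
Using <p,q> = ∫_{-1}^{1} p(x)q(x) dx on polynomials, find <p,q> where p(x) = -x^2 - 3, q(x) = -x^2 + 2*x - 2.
<p,q> = 236/15

Expand the product: p(x)·q(x) = x^4 - 2*x^3 + 5*x^2 - 6*x + 6.
∫_{-1}^{1} of each monomial x^k gives [2/(k+1) if k even, 0 if k odd]. Integrating term-by-term (or equivalently evaluating the antiderivative F(x) = x^5/5 - x^4/2 + 5*x^3/3 - 3*x^2 + 6*x at the endpoints):
  F(1) − F(−1) = 131/30 − (-341/30) = 236/15.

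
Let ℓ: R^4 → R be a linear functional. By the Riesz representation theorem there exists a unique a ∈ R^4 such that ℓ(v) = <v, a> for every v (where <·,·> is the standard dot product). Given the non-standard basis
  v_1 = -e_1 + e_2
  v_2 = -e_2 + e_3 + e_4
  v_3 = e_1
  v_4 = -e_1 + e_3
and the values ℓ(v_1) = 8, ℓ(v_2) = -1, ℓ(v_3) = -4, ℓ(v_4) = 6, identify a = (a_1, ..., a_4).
a = (-4, 4, 2, 1)

Write a = (a_1, ..., a_4) in the standard basis. For each basis vector v_i, ℓ(v_i) = <v_i, a> is a linear equation in the a_j's. Collect the n equations into a matrix system V a = ℓ, where row i of V is v_i (expressed in the standard basis). Since V is invertible (lower-triangular with 1s on the diagonal, up to permutation), solve by back-substitution:
  V =
[[-1, 1, 0, 0],
 [0, -1, 1, 1],
 [1, 0, 0, 0],
 [-1, 0, 1, 0]]
  V a = (8, -1, -4, 6)
Solving gives a = (-4, 4, 2, 1).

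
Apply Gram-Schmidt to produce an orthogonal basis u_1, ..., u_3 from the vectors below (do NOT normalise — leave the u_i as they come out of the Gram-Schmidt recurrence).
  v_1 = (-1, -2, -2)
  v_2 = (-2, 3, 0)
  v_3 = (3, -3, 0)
Orthogonal basis:
  u_1 = (-1, -2, -2)
  u_2 = (-22/9, 19/9, -8/9)
  u_3 = (36/101, 24/101, -42/101)

Apply the Gram-Schmidt recurrence
  u_1 = v_1
  u_i = v_i − Σ_{j<i} ((v_i · u_j) / (u_j · u_j)) · u_j.

Step by step this gives:
  u_1 = (-1, -2, -2)
  u_2 = (-22/9, 19/9, -8/9)
  u_3 = (36/101, 24/101, -42/101)

Orthogonality check:
  u_2 · u_1 = 0 (should be 0)
  u_3 · u_1 = 0 (should be 0)
  u_3 · u_2 = 0 (should be 0)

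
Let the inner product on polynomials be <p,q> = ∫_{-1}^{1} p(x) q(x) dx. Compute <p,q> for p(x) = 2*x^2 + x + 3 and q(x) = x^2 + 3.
<p,q> = 124/5

Expand the product: p(x)·q(x) = 2*x^4 + x^3 + 9*x^2 + 3*x + 9.
∫_{-1}^{1} of each monomial x^k gives [2/(k+1) if k even, 0 if k odd]. Integrating term-by-term (or equivalently evaluating the antiderivative F(x) = 2*x^5/5 + x^4/4 + 3*x^3 + 3*x^2/2 + 9*x at the endpoints):
  F(1) − F(−1) = 283/20 − (-213/20) = 124/5.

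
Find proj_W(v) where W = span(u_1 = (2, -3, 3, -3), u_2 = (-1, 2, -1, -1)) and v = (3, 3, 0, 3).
proj_W(v) = (-8/17, 20/51, -52/51, 116/51)

Set up U = [u_1 | ... | u_2] ∈ R^(4×2). The projector onto W = col(U) is P = U (U^T U)^(-1) U^T.
Compute U^T U =
  [31, -8]
  [-8, 7],
and U^T v = (-12, 0).
Solve U^T U · c = U^T v for the coefficients: c = (-28/51, -32/51). The projection is proj_W(v) = U c.
Check: (v - proj_W(v)) · u_1 = 0  (should be 0).
Check: (v - proj_W(v)) · u_2 = 0  (should be 0).
Result: proj_W(v) = (-8/17, 20/51, -52/51, 116/51).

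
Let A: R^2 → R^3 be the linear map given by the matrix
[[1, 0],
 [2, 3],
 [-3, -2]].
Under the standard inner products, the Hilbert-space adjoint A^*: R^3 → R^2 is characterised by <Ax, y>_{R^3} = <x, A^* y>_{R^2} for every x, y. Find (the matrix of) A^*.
A^* = A^T =
[[1, 2, -3],
 [0, 3, -2]]

For real matrices with standard dot products, the defining identity <Ax, y> = <x, A^* y> gives (Ax)^T y = x^T (A^*) y, i.e. x^T A^T y = x^T (A^*) y. Since this holds for all x, y, we must have A^* = A^T. Therefore
A^* =
[[1, 2, -3],
 [0, 3, -2]].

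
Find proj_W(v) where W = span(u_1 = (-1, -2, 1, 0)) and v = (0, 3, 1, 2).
proj_W(v) = (5/6, 5/3, -5/6, 0)

Set up U = [u_1 | ... | u_1] ∈ R^(4×1). The projector onto W = col(U) is P = U (U^T U)^(-1) U^T.
Compute U^T U =
  [6],
and U^T v = (-5).
Solve U^T U · c = U^T v for the coefficients: c = (-5/6). The projection is proj_W(v) = U c.
Check: (v - proj_W(v)) · u_1 = 0  (should be 0).
Result: proj_W(v) = (5/6, 5/3, -5/6, 0).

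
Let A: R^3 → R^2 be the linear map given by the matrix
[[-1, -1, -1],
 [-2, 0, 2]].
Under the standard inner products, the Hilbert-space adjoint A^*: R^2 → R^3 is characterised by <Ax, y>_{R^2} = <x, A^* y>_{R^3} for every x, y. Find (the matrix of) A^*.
A^* = A^T =
[[-1, -2],
 [-1, 0],
 [-1, 2]]

For real matrices with standard dot products, the defining identity <Ax, y> = <x, A^* y> gives (Ax)^T y = x^T (A^*) y, i.e. x^T A^T y = x^T (A^*) y. Since this holds for all x, y, we must have A^* = A^T. Therefore
A^* =
[[-1, -2],
 [-1, 0],
 [-1, 2]].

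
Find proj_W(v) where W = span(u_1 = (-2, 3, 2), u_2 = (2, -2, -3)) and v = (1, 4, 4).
proj_W(v) = (-24/11, 30/11, 30/11)

Set up U = [u_1 | ... | u_2] ∈ R^(3×2). The projector onto W = col(U) is P = U (U^T U)^(-1) U^T.
Compute U^T U =
  [17, -16]
  [-16, 17],
and U^T v = (18, -18).
Solve U^T U · c = U^T v for the coefficients: c = (6/11, -6/11). The projection is proj_W(v) = U c.
Check: (v - proj_W(v)) · u_1 = 0  (should be 0).
Check: (v - proj_W(v)) · u_2 = 0  (should be 0).
Result: proj_W(v) = (-24/11, 30/11, 30/11).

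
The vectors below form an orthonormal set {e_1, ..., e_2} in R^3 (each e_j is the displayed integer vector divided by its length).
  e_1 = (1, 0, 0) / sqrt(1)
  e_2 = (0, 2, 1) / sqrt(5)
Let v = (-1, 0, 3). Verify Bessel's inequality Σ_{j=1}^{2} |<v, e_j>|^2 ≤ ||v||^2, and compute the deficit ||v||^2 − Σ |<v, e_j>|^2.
Σ |<v, e_j>|^2 = 14/5; ||v||^2 = 10; deficit = 36/5

Write each e_j = u_j / sqrt(<u_j, u_j>) where u_j is the displayed integer vector. Then <v, e_j> = <v, u_j> / sqrt(<u_j, u_j>), so |<v, e_j>|^2 = <v, u_j>^2 / <u_j, u_j>.
Coefficients: <v, e_1> = -1/sqrt(1), <v, e_2> = 3/sqrt(5).
Square and sum: Σ |<v, e_j>|^2 = 14/5.
Compute ||v||^2 = v·v = 10.
Deficit = 10 − 14/5 = 36/5 ≥ 0, confirming Bessel's inequality. (The deficit equals ||v − Σ <v,e_j> e_j||^2, the squared distance from v to span{e_j}.)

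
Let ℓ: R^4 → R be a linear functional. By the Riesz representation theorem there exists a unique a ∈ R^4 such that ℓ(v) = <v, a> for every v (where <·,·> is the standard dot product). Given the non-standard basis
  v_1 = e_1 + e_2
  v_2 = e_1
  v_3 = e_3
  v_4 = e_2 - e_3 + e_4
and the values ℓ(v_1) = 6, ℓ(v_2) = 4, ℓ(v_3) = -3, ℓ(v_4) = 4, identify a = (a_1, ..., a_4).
a = (4, 2, -3, -1)

Write a = (a_1, ..., a_4) in the standard basis. For each basis vector v_i, ℓ(v_i) = <v_i, a> is a linear equation in the a_j's. Collect the n equations into a matrix system V a = ℓ, where row i of V is v_i (expressed in the standard basis). Since V is invertible (lower-triangular with 1s on the diagonal, up to permutation), solve by back-substitution:
  V =
[[1, 1, 0, 0],
 [1, 0, 0, 0],
 [0, 0, 1, 0],
 [0, 1, -1, 1]]
  V a = (6, 4, -3, 4)
Solving gives a = (4, 2, -3, -1).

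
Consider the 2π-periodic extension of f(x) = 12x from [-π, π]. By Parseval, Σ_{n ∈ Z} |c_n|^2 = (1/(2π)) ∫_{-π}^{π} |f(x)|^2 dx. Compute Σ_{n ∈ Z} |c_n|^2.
Σ |c_n|^2 = 48π^2

Expand and integrate term by term over [-π, π]:
  ∫ (12x)^2 dx = 144·(2π^3/3); ∫ 2·12·(0)·x dx = 0 (odd integrand); ∫ 0^2 dx = 0·2π.
So (1/(2π)) ∫_{-π}^{π} (12x)^2 dx = 144π^2/3 + 0 = 48π^2.
Parseval ⇒ Σ |c_n|^2 = 48π^2.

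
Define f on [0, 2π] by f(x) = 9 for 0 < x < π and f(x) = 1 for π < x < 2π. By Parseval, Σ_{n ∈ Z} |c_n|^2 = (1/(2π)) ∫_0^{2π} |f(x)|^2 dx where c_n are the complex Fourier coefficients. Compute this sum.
Σ |c_n|^2 = 41

Parseval equates the L^2 energy of f (normalised by 1/(2π)) with the ℓ^2 sum of its Fourier coefficients: (1/(2π)) ∫_0^{2π} |f|^2 = Σ |c_n|^2.
Compute the left side: (1/(2π)) [∫_0^π 9^2 dx + ∫_π^{2π} 1^2 dx] = (1/(2π)) · (81π + 1π) = (81 + 1)/2 = 41.
So Σ_{n ∈ Z} |c_n|^2 = 41.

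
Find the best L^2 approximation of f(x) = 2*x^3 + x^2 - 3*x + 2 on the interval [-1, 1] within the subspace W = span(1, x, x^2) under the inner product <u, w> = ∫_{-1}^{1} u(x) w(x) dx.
g(x) = x^2 - 9*x/5 + 2

The best approximation g ∈ W is the orthogonal projection of f onto W. Writing g = a_0 + a_1 x + a_2 x^2, the coefficients solve the normal equations G · a = b where
  G_{ij} = <φ_i, φ_j> and b_i = <f, φ_i>, with φ_0 = 1, φ_1 = x, φ_2 = x^2.
G =
  [2, 0, 2/3]
  [0, 2/3, 0]
  [2/3, 0, 2/5],
b = (14/3, -6/5, 26/15).
Solving gives a_0 = 2, a_1 = -9/5, a_2 = 1, so
  g(x) = x^2 - 9*x/5 + 2.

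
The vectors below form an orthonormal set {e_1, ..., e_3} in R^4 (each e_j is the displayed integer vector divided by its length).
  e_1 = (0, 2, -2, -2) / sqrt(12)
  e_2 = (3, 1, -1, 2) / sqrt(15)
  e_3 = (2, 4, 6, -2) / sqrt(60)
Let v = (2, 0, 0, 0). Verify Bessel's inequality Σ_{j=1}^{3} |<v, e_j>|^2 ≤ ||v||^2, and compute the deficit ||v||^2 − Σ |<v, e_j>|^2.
Σ |<v, e_j>|^2 = 8/3; ||v||^2 = 4; deficit = 4/3

Write each e_j = u_j / sqrt(<u_j, u_j>) where u_j is the displayed integer vector. Then <v, e_j> = <v, u_j> / sqrt(<u_j, u_j>), so |<v, e_j>|^2 = <v, u_j>^2 / <u_j, u_j>.
Coefficients: <v, e_1> = 0/sqrt(12), <v, e_2> = 6/sqrt(15), <v, e_3> = 4/sqrt(60).
Square and sum: Σ |<v, e_j>|^2 = 8/3.
Compute ||v||^2 = v·v = 4.
Deficit = 4 − 8/3 = 4/3 ≥ 0, confirming Bessel's inequality. (The deficit equals ||v − Σ <v,e_j> e_j||^2, the squared distance from v to span{e_j}.)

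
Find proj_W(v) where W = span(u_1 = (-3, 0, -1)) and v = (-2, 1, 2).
proj_W(v) = (-6/5, 0, -2/5)

Set up U = [u_1 | ... | u_1] ∈ R^(3×1). The projector onto W = col(U) is P = U (U^T U)^(-1) U^T.
Compute U^T U =
  [10],
and U^T v = (4).
Solve U^T U · c = U^T v for the coefficients: c = (2/5). The projection is proj_W(v) = U c.
Check: (v - proj_W(v)) · u_1 = 0  (should be 0).
Result: proj_W(v) = (-6/5, 0, -2/5).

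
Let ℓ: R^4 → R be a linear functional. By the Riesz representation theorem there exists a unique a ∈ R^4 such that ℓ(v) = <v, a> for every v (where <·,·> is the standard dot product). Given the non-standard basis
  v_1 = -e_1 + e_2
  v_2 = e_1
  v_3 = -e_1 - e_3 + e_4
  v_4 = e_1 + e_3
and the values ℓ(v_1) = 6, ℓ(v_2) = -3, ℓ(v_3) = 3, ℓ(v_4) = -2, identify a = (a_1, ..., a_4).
a = (-3, 3, 1, 1)

Write a = (a_1, ..., a_4) in the standard basis. For each basis vector v_i, ℓ(v_i) = <v_i, a> is a linear equation in the a_j's. Collect the n equations into a matrix system V a = ℓ, where row i of V is v_i (expressed in the standard basis). Since V is invertible (lower-triangular with 1s on the diagonal, up to permutation), solve by back-substitution:
  V =
[[-1, 1, 0, 0],
 [1, 0, 0, 0],
 [-1, 0, -1, 1],
 [1, 0, 1, 0]]
  V a = (6, -3, 3, -2)
Solving gives a = (-3, 3, 1, 1).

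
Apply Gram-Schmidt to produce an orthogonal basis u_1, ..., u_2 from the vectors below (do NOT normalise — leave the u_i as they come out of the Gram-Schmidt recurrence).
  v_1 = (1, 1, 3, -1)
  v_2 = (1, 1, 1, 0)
Orthogonal basis:
  u_1 = (1, 1, 3, -1)
  u_2 = (7/12, 7/12, -1/4, 5/12)

Apply the Gram-Schmidt recurrence
  u_1 = v_1
  u_i = v_i − Σ_{j<i} ((v_i · u_j) / (u_j · u_j)) · u_j.

Step by step this gives:
  u_1 = (1, 1, 3, -1)
  u_2 = (7/12, 7/12, -1/4, 5/12)

Orthogonality check:
  u_2 · u_1 = 0 (should be 0)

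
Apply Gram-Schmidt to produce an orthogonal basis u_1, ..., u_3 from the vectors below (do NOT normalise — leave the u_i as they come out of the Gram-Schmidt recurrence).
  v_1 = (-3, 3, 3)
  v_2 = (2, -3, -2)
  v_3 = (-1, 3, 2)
Orthogonal basis:
  u_1 = (-3, 3, 3)
  u_2 = (-1/3, -2/3, 1/3)
  u_3 = (1/2, 0, 1/2)

Apply the Gram-Schmidt recurrence
  u_1 = v_1
  u_i = v_i − Σ_{j<i} ((v_i · u_j) / (u_j · u_j)) · u_j.

Step by step this gives:
  u_1 = (-3, 3, 3)
  u_2 = (-1/3, -2/3, 1/3)
  u_3 = (1/2, 0, 1/2)

Orthogonality check:
  u_2 · u_1 = 0 (should be 0)
  u_3 · u_1 = 0 (should be 0)
  u_3 · u_2 = 0 (should be 0)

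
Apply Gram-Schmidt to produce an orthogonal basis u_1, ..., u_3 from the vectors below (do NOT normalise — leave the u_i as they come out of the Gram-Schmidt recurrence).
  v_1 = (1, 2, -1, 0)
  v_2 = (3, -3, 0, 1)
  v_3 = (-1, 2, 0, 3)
Orthogonal basis:
  u_1 = (1, 2, -1, 0)
  u_2 = (7/2, -2, -1/2, 1)
  u_3 = (-3/5, 17/35, 13/35, 114/35)

Apply the Gram-Schmidt recurrence
  u_1 = v_1
  u_i = v_i − Σ_{j<i} ((v_i · u_j) / (u_j · u_j)) · u_j.

Step by step this gives:
  u_1 = (1, 2, -1, 0)
  u_2 = (7/2, -2, -1/2, 1)
  u_3 = (-3/5, 17/35, 13/35, 114/35)

Orthogonality check:
  u_2 · u_1 = 0 (should be 0)
  u_3 · u_1 = 0 (should be 0)
  u_3 · u_2 = 0 (should be 0)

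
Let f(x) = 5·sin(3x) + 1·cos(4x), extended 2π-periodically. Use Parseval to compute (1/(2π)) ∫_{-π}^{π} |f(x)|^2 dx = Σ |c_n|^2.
Σ |c_n|^2 = 13

Expand |f|^2 and use orthogonality of {sin(nx), cos(mx)} on [-π, π]:
  ∫_{-π}^{π} sin(nx)^2 dx = π, ∫ cos(mx)^2 dx = π, and cross terms integrate to 0.
So ∫_{-π}^{π} f(x)^2 dx = 5^2 · π + 1^2 · π = (25 + 1)π.
Divide by 2π: (25 + 1)/2 = 13.
By Parseval, this equals Σ |c_n|^2.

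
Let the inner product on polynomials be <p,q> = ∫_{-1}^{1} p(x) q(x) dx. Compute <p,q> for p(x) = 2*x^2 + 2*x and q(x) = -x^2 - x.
<p,q> = -32/15

Expand the product: p(x)·q(x) = -2*x^4 - 4*x^3 - 2*x^2.
∫_{-1}^{1} of each monomial x^k gives [2/(k+1) if k even, 0 if k odd]. Integrating term-by-term (or equivalently evaluating the antiderivative F(x) = -2*x^5/5 - x^4 - 2*x^3/3 at the endpoints):
  F(1) − F(−1) = -31/15 − (1/15) = -32/15.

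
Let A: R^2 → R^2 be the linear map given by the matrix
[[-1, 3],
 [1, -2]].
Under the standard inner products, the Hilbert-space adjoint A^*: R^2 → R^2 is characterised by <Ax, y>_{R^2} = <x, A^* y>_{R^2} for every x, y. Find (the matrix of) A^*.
A^* = A^T =
[[-1, 1],
 [3, -2]]

For real matrices with standard dot products, the defining identity <Ax, y> = <x, A^* y> gives (Ax)^T y = x^T (A^*) y, i.e. x^T A^T y = x^T (A^*) y. Since this holds for all x, y, we must have A^* = A^T. Therefore
A^* =
[[-1, 1],
 [3, -2]].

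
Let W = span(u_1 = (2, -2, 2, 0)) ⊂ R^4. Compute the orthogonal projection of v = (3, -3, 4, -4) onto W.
proj_W(v) = (10/3, -10/3, 10/3, 0)

Set up U = [u_1 | ... | u_1] ∈ R^(4×1). The projector onto W = col(U) is P = U (U^T U)^(-1) U^T.
Compute U^T U =
  [12],
and U^T v = (20).
Solve U^T U · c = U^T v for the coefficients: c = (5/3). The projection is proj_W(v) = U c.
Check: (v - proj_W(v)) · u_1 = 0  (should be 0).
Result: proj_W(v) = (10/3, -10/3, 10/3, 0).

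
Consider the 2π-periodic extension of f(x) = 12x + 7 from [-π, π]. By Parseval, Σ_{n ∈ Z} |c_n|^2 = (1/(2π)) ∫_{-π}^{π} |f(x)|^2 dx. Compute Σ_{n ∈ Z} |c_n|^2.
Σ |c_n|^2 = 48π^2 + 49

Expand and integrate term by term over [-π, π]:
  ∫ (12x)^2 dx = 144·(2π^3/3); ∫ 2·12·(7)·x dx = 0 (odd integrand); ∫ 7^2 dx = 49·2π.
So (1/(2π)) ∫_{-π}^{π} (12x + 7)^2 dx = 144π^2/3 + 49 = 48π^2 + 49.
Parseval ⇒ Σ |c_n|^2 = 48π^2 + 49.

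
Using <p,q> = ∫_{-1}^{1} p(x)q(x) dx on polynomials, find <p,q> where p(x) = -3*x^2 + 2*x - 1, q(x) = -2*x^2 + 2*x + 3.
<p,q> = -28/5

Expand the product: p(x)·q(x) = 6*x^4 - 10*x^3 - 3*x^2 + 4*x - 3.
∫_{-1}^{1} of each monomial x^k gives [2/(k+1) if k even, 0 if k odd]. Integrating term-by-term (or equivalently evaluating the antiderivative F(x) = 6*x^5/5 - 5*x^4/2 - x^3 + 2*x^2 - 3*x at the endpoints):
  F(1) − F(−1) = -33/10 − (23/10) = -28/5.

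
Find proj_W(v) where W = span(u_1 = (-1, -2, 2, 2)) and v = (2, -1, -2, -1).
proj_W(v) = (6/13, 12/13, -12/13, -12/13)

Set up U = [u_1 | ... | u_1] ∈ R^(4×1). The projector onto W = col(U) is P = U (U^T U)^(-1) U^T.
Compute U^T U =
  [13],
and U^T v = (-6).
Solve U^T U · c = U^T v for the coefficients: c = (-6/13). The projection is proj_W(v) = U c.
Check: (v - proj_W(v)) · u_1 = 0  (should be 0).
Result: proj_W(v) = (6/13, 12/13, -12/13, -12/13).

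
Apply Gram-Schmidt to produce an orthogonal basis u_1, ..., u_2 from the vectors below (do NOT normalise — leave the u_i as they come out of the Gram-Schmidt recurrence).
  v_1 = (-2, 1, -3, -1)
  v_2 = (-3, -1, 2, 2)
Orthogonal basis:
  u_1 = (-2, 1, -3, -1)
  u_2 = (-17/5, -4/5, 7/5, 9/5)

Apply the Gram-Schmidt recurrence
  u_1 = v_1
  u_i = v_i − Σ_{j<i} ((v_i · u_j) / (u_j · u_j)) · u_j.

Step by step this gives:
  u_1 = (-2, 1, -3, -1)
  u_2 = (-17/5, -4/5, 7/5, 9/5)

Orthogonality check:
  u_2 · u_1 = 0 (should be 0)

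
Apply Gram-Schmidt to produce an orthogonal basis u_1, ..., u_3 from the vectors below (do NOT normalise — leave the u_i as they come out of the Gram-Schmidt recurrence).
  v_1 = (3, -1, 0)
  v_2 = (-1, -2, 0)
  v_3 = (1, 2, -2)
Orthogonal basis:
  u_1 = (3, -1, 0)
  u_2 = (-7/10, -21/10, 0)
  u_3 = (0, 0, -2)

Apply the Gram-Schmidt recurrence
  u_1 = v_1
  u_i = v_i − Σ_{j<i} ((v_i · u_j) / (u_j · u_j)) · u_j.

Step by step this gives:
  u_1 = (3, -1, 0)
  u_2 = (-7/10, -21/10, 0)
  u_3 = (0, 0, -2)

Orthogonality check:
  u_2 · u_1 = 0 (should be 0)
  u_3 · u_1 = 0 (should be 0)
  u_3 · u_2 = 0 (should be 0)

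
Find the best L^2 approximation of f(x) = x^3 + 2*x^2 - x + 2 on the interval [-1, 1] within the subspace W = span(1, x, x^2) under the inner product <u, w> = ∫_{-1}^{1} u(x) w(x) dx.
g(x) = 2*x^2 - 2*x/5 + 2

The best approximation g ∈ W is the orthogonal projection of f onto W. Writing g = a_0 + a_1 x + a_2 x^2, the coefficients solve the normal equations G · a = b where
  G_{ij} = <φ_i, φ_j> and b_i = <f, φ_i>, with φ_0 = 1, φ_1 = x, φ_2 = x^2.
G =
  [2, 0, 2/3]
  [0, 2/3, 0]
  [2/3, 0, 2/5],
b = (16/3, -4/15, 32/15).
Solving gives a_0 = 2, a_1 = -2/5, a_2 = 2, so
  g(x) = 2*x^2 - 2*x/5 + 2.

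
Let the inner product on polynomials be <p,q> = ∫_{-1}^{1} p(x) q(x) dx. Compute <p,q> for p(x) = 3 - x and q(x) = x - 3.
<p,q> = -56/3

Expand the product: p(x)·q(x) = -x^2 + 6*x - 9.
∫_{-1}^{1} of each monomial x^k gives [2/(k+1) if k even, 0 if k odd]. Integrating term-by-term (or equivalently evaluating the antiderivative F(x) = -x^3/3 + 3*x^2 - 9*x at the endpoints):
  F(1) − F(−1) = -19/3 − (37/3) = -56/3.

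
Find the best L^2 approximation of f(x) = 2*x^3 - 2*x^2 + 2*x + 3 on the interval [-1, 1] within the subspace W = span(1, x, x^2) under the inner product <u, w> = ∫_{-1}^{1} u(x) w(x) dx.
g(x) = -2*x^2 + 16*x/5 + 3

The best approximation g ∈ W is the orthogonal projection of f onto W. Writing g = a_0 + a_1 x + a_2 x^2, the coefficients solve the normal equations G · a = b where
  G_{ij} = <φ_i, φ_j> and b_i = <f, φ_i>, with φ_0 = 1, φ_1 = x, φ_2 = x^2.
G =
  [2, 0, 2/3]
  [0, 2/3, 0]
  [2/3, 0, 2/5],
b = (14/3, 32/15, 6/5).
Solving gives a_0 = 3, a_1 = 16/5, a_2 = -2, so
  g(x) = -2*x^2 + 16*x/5 + 3.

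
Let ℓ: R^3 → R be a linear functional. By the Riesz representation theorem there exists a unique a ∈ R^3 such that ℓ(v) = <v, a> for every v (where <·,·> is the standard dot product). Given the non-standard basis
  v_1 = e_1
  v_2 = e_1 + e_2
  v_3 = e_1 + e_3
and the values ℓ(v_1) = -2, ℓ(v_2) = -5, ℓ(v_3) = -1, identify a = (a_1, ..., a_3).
a = (-2, -3, 1)

Write a = (a_1, ..., a_3) in the standard basis. For each basis vector v_i, ℓ(v_i) = <v_i, a> is a linear equation in the a_j's. Collect the n equations into a matrix system V a = ℓ, where row i of V is v_i (expressed in the standard basis). Since V is invertible (lower-triangular with 1s on the diagonal, up to permutation), solve by back-substitution:
  V =
[[1, 0, 0],
 [1, 1, 0],
 [1, 0, 1]]
  V a = (-2, -5, -1)
Solving gives a = (-2, -3, 1).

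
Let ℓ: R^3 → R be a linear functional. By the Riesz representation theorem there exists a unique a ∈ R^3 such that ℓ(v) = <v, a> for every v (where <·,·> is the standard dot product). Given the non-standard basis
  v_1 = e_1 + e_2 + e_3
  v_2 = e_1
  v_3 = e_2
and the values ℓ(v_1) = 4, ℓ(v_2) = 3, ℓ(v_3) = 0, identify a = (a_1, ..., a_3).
a = (3, 0, 1)

Write a = (a_1, ..., a_3) in the standard basis. For each basis vector v_i, ℓ(v_i) = <v_i, a> is a linear equation in the a_j's. Collect the n equations into a matrix system V a = ℓ, where row i of V is v_i (expressed in the standard basis). Since V is invertible (lower-triangular with 1s on the diagonal, up to permutation), solve by back-substitution:
  V =
[[1, 1, 1],
 [1, 0, 0],
 [0, 1, 0]]
  V a = (4, 3, 0)
Solving gives a = (3, 0, 1).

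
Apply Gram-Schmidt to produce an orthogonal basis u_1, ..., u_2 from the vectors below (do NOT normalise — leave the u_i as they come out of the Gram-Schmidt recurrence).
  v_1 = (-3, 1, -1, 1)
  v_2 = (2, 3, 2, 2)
Orthogonal basis:
  u_1 = (-3, 1, -1, 1)
  u_2 = (5/4, 13/4, 7/4, 9/4)

Apply the Gram-Schmidt recurrence
  u_1 = v_1
  u_i = v_i − Σ_{j<i} ((v_i · u_j) / (u_j · u_j)) · u_j.

Step by step this gives:
  u_1 = (-3, 1, -1, 1)
  u_2 = (5/4, 13/4, 7/4, 9/4)

Orthogonality check:
  u_2 · u_1 = 0 (should be 0)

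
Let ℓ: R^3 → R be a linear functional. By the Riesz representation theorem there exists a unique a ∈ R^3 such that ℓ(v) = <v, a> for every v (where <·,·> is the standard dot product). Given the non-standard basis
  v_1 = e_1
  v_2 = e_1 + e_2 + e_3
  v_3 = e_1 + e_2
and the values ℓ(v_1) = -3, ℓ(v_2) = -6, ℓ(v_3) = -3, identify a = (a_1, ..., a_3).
a = (-3, 0, -3)

Write a = (a_1, ..., a_3) in the standard basis. For each basis vector v_i, ℓ(v_i) = <v_i, a> is a linear equation in the a_j's. Collect the n equations into a matrix system V a = ℓ, where row i of V is v_i (expressed in the standard basis). Since V is invertible (lower-triangular with 1s on the diagonal, up to permutation), solve by back-substitution:
  V =
[[1, 0, 0],
 [1, 1, 1],
 [1, 1, 0]]
  V a = (-3, -6, -3)
Solving gives a = (-3, 0, -3).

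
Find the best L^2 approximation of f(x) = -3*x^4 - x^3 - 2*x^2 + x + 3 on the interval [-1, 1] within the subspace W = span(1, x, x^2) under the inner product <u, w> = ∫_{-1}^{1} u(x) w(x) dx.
g(x) = -32*x^2/7 + 2*x/5 + 114/35

The best approximation g ∈ W is the orthogonal projection of f onto W. Writing g = a_0 + a_1 x + a_2 x^2, the coefficients solve the normal equations G · a = b where
  G_{ij} = <φ_i, φ_j> and b_i = <f, φ_i>, with φ_0 = 1, φ_1 = x, φ_2 = x^2.
G =
  [2, 0, 2/3]
  [0, 2/3, 0]
  [2/3, 0, 2/5],
b = (52/15, 4/15, 12/35).
Solving gives a_0 = 114/35, a_1 = 2/5, a_2 = -32/7, so
  g(x) = -32*x^2/7 + 2*x/5 + 114/35.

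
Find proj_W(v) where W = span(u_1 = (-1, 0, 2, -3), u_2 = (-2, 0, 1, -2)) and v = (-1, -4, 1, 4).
proj_W(v) = (-9/26, 0, -21/13, 53/26)

Set up U = [u_1 | ... | u_2] ∈ R^(4×2). The projector onto W = col(U) is P = U (U^T U)^(-1) U^T.
Compute U^T U =
  [14, 10]
  [10, 9],
and U^T v = (-9, -5).
Solve U^T U · c = U^T v for the coefficients: c = (-31/26, 10/13). The projection is proj_W(v) = U c.
Check: (v - proj_W(v)) · u_1 = 0  (should be 0).
Check: (v - proj_W(v)) · u_2 = 0  (should be 0).
Result: proj_W(v) = (-9/26, 0, -21/13, 53/26).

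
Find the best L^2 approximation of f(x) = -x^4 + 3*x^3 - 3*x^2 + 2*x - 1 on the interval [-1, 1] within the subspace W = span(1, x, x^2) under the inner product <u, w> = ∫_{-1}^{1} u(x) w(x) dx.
g(x) = -27*x^2/7 + 19*x/5 - 32/35

The best approximation g ∈ W is the orthogonal projection of f onto W. Writing g = a_0 + a_1 x + a_2 x^2, the coefficients solve the normal equations G · a = b where
  G_{ij} = <φ_i, φ_j> and b_i = <f, φ_i>, with φ_0 = 1, φ_1 = x, φ_2 = x^2.
G =
  [2, 0, 2/3]
  [0, 2/3, 0]
  [2/3, 0, 2/5],
b = (-22/5, 38/15, -226/105).
Solving gives a_0 = -32/35, a_1 = 19/5, a_2 = -27/7, so
  g(x) = -27*x^2/7 + 19*x/5 - 32/35.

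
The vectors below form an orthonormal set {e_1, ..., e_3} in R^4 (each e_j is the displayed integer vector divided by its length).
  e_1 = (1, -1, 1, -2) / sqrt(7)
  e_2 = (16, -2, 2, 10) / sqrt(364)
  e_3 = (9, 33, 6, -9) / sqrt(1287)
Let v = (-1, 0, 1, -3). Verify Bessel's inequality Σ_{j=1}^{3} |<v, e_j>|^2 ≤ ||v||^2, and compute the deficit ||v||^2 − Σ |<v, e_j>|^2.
Σ |<v, e_j>|^2 = 120/11; ||v||^2 = 11; deficit = 1/11

Write each e_j = u_j / sqrt(<u_j, u_j>) where u_j is the displayed integer vector. Then <v, e_j> = <v, u_j> / sqrt(<u_j, u_j>), so |<v, e_j>|^2 = <v, u_j>^2 / <u_j, u_j>.
Coefficients: <v, e_1> = 6/sqrt(7), <v, e_2> = -44/sqrt(364), <v, e_3> = 24/sqrt(1287).
Square and sum: Σ |<v, e_j>|^2 = 120/11.
Compute ||v||^2 = v·v = 11.
Deficit = 11 − 120/11 = 1/11 ≥ 0, confirming Bessel's inequality. (The deficit equals ||v − Σ <v,e_j> e_j||^2, the squared distance from v to span{e_j}.)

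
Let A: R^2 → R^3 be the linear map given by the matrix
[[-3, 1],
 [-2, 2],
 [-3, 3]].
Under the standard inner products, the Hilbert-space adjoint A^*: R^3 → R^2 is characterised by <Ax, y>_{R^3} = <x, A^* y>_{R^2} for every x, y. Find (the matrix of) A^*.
A^* = A^T =
[[-3, -2, -3],
 [1, 2, 3]]

For real matrices with standard dot products, the defining identity <Ax, y> = <x, A^* y> gives (Ax)^T y = x^T (A^*) y, i.e. x^T A^T y = x^T (A^*) y. Since this holds for all x, y, we must have A^* = A^T. Therefore
A^* =
[[-3, -2, -3],
 [1, 2, 3]].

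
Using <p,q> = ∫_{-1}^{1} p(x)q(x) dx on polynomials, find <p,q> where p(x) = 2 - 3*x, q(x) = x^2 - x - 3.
<p,q> = -26/3

Expand the product: p(x)·q(x) = -3*x^3 + 5*x^2 + 7*x - 6.
∫_{-1}^{1} of each monomial x^k gives [2/(k+1) if k even, 0 if k odd]. Integrating term-by-term (or equivalently evaluating the antiderivative F(x) = -3*x^4/4 + 5*x^3/3 + 7*x^2/2 - 6*x at the endpoints):
  F(1) − F(−1) = -19/12 − (85/12) = -26/3.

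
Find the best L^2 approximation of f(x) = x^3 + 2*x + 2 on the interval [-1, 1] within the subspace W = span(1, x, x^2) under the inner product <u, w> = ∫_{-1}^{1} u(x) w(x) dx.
g(x) = 13*x/5 + 2

The best approximation g ∈ W is the orthogonal projection of f onto W. Writing g = a_0 + a_1 x + a_2 x^2, the coefficients solve the normal equations G · a = b where
  G_{ij} = <φ_i, φ_j> and b_i = <f, φ_i>, with φ_0 = 1, φ_1 = x, φ_2 = x^2.
G =
  [2, 0, 2/3]
  [0, 2/3, 0]
  [2/3, 0, 2/5],
b = (4, 26/15, 4/3).
Solving gives a_0 = 2, a_1 = 13/5, a_2 = 0, so
  g(x) = 13*x/5 + 2.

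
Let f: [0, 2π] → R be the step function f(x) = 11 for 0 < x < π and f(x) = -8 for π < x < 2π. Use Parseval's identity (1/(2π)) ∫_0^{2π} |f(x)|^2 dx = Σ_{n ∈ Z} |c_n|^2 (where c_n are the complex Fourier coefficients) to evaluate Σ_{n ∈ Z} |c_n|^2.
Σ |c_n|^2 = 185/2

Parseval equates the L^2 energy of f (normalised by 1/(2π)) with the ℓ^2 sum of its Fourier coefficients: (1/(2π)) ∫_0^{2π} |f|^2 = Σ |c_n|^2.
Compute the left side: (1/(2π)) [∫_0^π 11^2 dx + ∫_π^{2π} (-8)^2 dx] = (1/(2π)) · (121π + 64π) = (121 + 64)/2 = 185/2.
So Σ_{n ∈ Z} |c_n|^2 = 185/2.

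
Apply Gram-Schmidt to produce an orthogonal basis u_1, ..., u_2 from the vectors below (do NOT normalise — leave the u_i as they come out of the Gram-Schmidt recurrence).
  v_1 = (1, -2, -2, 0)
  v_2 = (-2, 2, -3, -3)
Orthogonal basis:
  u_1 = (1, -2, -2, 0)
  u_2 = (-2, 2, -3, -3)

Apply the Gram-Schmidt recurrence
  u_1 = v_1
  u_i = v_i − Σ_{j<i} ((v_i · u_j) / (u_j · u_j)) · u_j.

Step by step this gives:
  u_1 = (1, -2, -2, 0)
  u_2 = (-2, 2, -3, -3)

Orthogonality check:
  u_2 · u_1 = 0 (should be 0)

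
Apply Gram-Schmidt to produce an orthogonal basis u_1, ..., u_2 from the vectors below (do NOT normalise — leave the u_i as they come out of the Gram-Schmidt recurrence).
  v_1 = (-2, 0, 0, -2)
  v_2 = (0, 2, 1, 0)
Orthogonal basis:
  u_1 = (-2, 0, 0, -2)
  u_2 = (0, 2, 1, 0)

Apply the Gram-Schmidt recurrence
  u_1 = v_1
  u_i = v_i − Σ_{j<i} ((v_i · u_j) / (u_j · u_j)) · u_j.

Step by step this gives:
  u_1 = (-2, 0, 0, -2)
  u_2 = (0, 2, 1, 0)

Orthogonality check:
  u_2 · u_1 = 0 (should be 0)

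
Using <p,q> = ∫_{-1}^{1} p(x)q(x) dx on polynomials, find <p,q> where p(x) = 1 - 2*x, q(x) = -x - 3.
<p,q> = -14/3

Expand the product: p(x)·q(x) = 2*x^2 + 5*x - 3.
∫_{-1}^{1} of each monomial x^k gives [2/(k+1) if k even, 0 if k odd]. Integrating term-by-term (or equivalently evaluating the antiderivative F(x) = 2*x^3/3 + 5*x^2/2 - 3*x at the endpoints):
  F(1) − F(−1) = 1/6 − (29/6) = -14/3.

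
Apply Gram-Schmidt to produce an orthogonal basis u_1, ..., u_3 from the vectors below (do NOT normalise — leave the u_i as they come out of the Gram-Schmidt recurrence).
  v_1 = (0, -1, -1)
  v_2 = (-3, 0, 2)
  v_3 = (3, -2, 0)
Orthogonal basis:
  u_1 = (0, -1, -1)
  u_2 = (-3, -1, 1)
  u_3 = (12/11, -18/11, 18/11)

Apply the Gram-Schmidt recurrence
  u_1 = v_1
  u_i = v_i − Σ_{j<i} ((v_i · u_j) / (u_j · u_j)) · u_j.

Step by step this gives:
  u_1 = (0, -1, -1)
  u_2 = (-3, -1, 1)
  u_3 = (12/11, -18/11, 18/11)

Orthogonality check:
  u_2 · u_1 = 0 (should be 0)
  u_3 · u_1 = 0 (should be 0)
  u_3 · u_2 = 0 (should be 0)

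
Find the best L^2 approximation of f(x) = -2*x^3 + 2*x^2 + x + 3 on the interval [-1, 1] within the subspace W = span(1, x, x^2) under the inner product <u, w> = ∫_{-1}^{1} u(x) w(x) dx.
g(x) = 2*x^2 - x/5 + 3

The best approximation g ∈ W is the orthogonal projection of f onto W. Writing g = a_0 + a_1 x + a_2 x^2, the coefficients solve the normal equations G · a = b where
  G_{ij} = <φ_i, φ_j> and b_i = <f, φ_i>, with φ_0 = 1, φ_1 = x, φ_2 = x^2.
G =
  [2, 0, 2/3]
  [0, 2/3, 0]
  [2/3, 0, 2/5],
b = (22/3, -2/15, 14/5).
Solving gives a_0 = 3, a_1 = -1/5, a_2 = 2, so
  g(x) = 2*x^2 - x/5 + 3.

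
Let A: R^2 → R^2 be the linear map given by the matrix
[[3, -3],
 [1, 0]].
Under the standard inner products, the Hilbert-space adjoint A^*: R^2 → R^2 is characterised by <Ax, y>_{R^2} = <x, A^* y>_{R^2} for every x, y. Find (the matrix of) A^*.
A^* = A^T =
[[3, 1],
 [-3, 0]]

For real matrices with standard dot products, the defining identity <Ax, y> = <x, A^* y> gives (Ax)^T y = x^T (A^*) y, i.e. x^T A^T y = x^T (A^*) y. Since this holds for all x, y, we must have A^* = A^T. Therefore
A^* =
[[3, 1],
 [-3, 0]].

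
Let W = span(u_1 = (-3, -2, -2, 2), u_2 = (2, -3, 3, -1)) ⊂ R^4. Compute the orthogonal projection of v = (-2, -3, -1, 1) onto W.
proj_W(v) = (-830/419, -1199/419, -305/419, 603/419)

Set up U = [u_1 | ... | u_2] ∈ R^(4×2). The projector onto W = col(U) is P = U (U^T U)^(-1) U^T.
Compute U^T U =
  [21, -8]
  [-8, 23],
and U^T v = (16, 1).
Solve U^T U · c = U^T v for the coefficients: c = (376/419, 149/419). The projection is proj_W(v) = U c.
Check: (v - proj_W(v)) · u_1 = 0  (should be 0).
Check: (v - proj_W(v)) · u_2 = 0  (should be 0).
Result: proj_W(v) = (-830/419, -1199/419, -305/419, 603/419).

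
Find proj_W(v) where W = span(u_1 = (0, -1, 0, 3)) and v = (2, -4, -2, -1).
proj_W(v) = (0, -1/10, 0, 3/10)

Set up U = [u_1 | ... | u_1] ∈ R^(4×1). The projector onto W = col(U) is P = U (U^T U)^(-1) U^T.
Compute U^T U =
  [10],
and U^T v = (1).
Solve U^T U · c = U^T v for the coefficients: c = (1/10). The projection is proj_W(v) = U c.
Check: (v - proj_W(v)) · u_1 = 0  (should be 0).
Result: proj_W(v) = (0, -1/10, 0, 3/10).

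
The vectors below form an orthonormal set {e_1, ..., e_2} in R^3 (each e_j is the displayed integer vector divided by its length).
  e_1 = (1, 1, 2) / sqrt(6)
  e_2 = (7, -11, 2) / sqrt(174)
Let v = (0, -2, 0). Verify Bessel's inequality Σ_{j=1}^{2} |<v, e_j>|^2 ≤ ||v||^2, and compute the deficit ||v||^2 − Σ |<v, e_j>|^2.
Σ |<v, e_j>|^2 = 100/29; ||v||^2 = 4; deficit = 16/29

Write each e_j = u_j / sqrt(<u_j, u_j>) where u_j is the displayed integer vector. Then <v, e_j> = <v, u_j> / sqrt(<u_j, u_j>), so |<v, e_j>|^2 = <v, u_j>^2 / <u_j, u_j>.
Coefficients: <v, e_1> = -2/sqrt(6), <v, e_2> = 22/sqrt(174).
Square and sum: Σ |<v, e_j>|^2 = 100/29.
Compute ||v||^2 = v·v = 4.
Deficit = 4 − 100/29 = 16/29 ≥ 0, confirming Bessel's inequality. (The deficit equals ||v − Σ <v,e_j> e_j||^2, the squared distance from v to span{e_j}.)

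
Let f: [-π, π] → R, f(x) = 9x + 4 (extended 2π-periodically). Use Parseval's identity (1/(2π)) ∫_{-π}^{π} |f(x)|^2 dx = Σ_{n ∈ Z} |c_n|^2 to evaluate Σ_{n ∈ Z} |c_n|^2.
Σ |c_n|^2 = 27π^2 + 16

Expand and integrate term by term over [-π, π]:
  ∫ (9x)^2 dx = 81·(2π^3/3); ∫ 2·9·(4)·x dx = 0 (odd integrand); ∫ 4^2 dx = 16·2π.
So (1/(2π)) ∫_{-π}^{π} (9x + 4)^2 dx = 81π^2/3 + 16 = 27π^2 + 16.
Parseval ⇒ Σ |c_n|^2 = 27π^2 + 16.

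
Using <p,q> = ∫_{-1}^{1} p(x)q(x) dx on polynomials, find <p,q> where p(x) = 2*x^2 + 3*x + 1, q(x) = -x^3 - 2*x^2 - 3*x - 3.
<p,q> = -302/15

Expand the product: p(x)·q(x) = -2*x^5 - 7*x^4 - 13*x^3 - 17*x^2 - 12*x - 3.
∫_{-1}^{1} of each monomial x^k gives [2/(k+1) if k even, 0 if k odd]. Integrating term-by-term (or equivalently evaluating the antiderivative F(x) = -x^6/3 - 7*x^5/5 - 13*x^4/4 - 17*x^3/3 - 6*x^2 - 3*x at the endpoints):
  F(1) − F(−1) = -393/20 − (29/60) = -302/15.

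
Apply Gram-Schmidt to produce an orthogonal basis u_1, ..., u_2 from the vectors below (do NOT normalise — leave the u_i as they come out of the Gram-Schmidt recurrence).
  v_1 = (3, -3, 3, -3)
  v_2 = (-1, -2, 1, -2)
Orthogonal basis:
  u_1 = (3, -3, 3, -3)
  u_2 = (-2, -1, 0, -1)

Apply the Gram-Schmidt recurrence
  u_1 = v_1
  u_i = v_i − Σ_{j<i} ((v_i · u_j) / (u_j · u_j)) · u_j.

Step by step this gives:
  u_1 = (3, -3, 3, -3)
  u_2 = (-2, -1, 0, -1)

Orthogonality check:
  u_2 · u_1 = 0 (should be 0)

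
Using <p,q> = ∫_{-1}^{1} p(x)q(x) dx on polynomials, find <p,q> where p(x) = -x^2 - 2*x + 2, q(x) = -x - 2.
<p,q> = -16/3

Expand the product: p(x)·q(x) = x^3 + 4*x^2 + 2*x - 4.
∫_{-1}^{1} of each monomial x^k gives [2/(k+1) if k even, 0 if k odd]. Integrating term-by-term (or equivalently evaluating the antiderivative F(x) = x^4/4 + 4*x^3/3 + x^2 - 4*x at the endpoints):
  F(1) − F(−1) = -17/12 − (47/12) = -16/3.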